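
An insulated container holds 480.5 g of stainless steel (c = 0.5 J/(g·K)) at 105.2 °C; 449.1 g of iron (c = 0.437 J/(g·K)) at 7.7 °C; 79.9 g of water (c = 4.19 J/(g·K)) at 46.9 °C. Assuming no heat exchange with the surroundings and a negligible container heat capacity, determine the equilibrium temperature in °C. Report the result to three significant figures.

T_f = 55.1 °C

Σ mᵢcᵢ(T − Tᵢ) = 0  ⇒  T = Σ mᵢcᵢTᵢ / Σ mᵢcᵢ
Σ mᵢcᵢ = 480.5×0.5 + 449.1×0.437 + 79.9×4.19 = 771.2877
Σ mᵢcᵢTᵢ = 240.25×105.2 + 196.2567×7.7 + 334.781×46.9 = 42487
T = 42487 / 771.2877 = 55.09 °C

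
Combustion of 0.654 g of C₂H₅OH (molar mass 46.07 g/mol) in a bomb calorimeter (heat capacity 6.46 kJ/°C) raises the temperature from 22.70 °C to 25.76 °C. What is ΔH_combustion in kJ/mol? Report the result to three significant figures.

ΔT = 25.76 − 22.70 = 3.06 °C
q_cal = C_cal × ΔT = 6.46 × 3.06 = 19.7676 kJ
n = 0.654 / 46.07 = 0.01420 mol
q_rxn = −q_cal = -19.7676 kJ
ΔH = -19.7676 / 0.01420 = -1392 kJ/mol

ΔH = -1390 kJ/mol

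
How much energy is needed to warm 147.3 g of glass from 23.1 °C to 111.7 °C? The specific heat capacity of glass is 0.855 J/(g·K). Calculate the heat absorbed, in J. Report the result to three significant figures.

q = 11200 J

q = m c ΔT = 147.3 × 0.855 × (111.7 − 23.1)
q = 147.3 × 0.855 × 88.6 = 11160 J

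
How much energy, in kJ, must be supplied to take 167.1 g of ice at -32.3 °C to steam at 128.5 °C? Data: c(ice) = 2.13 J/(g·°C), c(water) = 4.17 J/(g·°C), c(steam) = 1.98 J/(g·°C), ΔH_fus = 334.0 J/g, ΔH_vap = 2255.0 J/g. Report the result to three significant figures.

q1 (heat ice -32.3→0.0 °C): 167.1 × 2.13 × 32.3 = 11496 J
q2 (melt at 0 °C): 167.1 × 334.0 = 55811 J
q3 (heat water 0.0→100.0 °C): 167.1 × 4.17 × 100.0 = 69681 J
q4 (vaporize at 100 °C): 167.1 × 2255.0 = 376811 J
q5 (heat steam 100.0→128.5 °C): 167.1 × 1.98 × 28.5 = 9429 J
Total: 11496 + 55811 + 69681 + 376811 + 9429 = 523228 J = 523 kJ

q = 523 kJ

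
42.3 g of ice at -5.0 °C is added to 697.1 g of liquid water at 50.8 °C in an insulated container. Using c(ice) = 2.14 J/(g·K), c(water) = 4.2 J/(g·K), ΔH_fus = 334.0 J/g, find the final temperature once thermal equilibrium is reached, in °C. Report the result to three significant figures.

Heat to bring ice to 0 °C and melt it: q₁ = 42.3×2.14×5.0 + 42.3×334.0 = 14581 J
Heat the water can supply cooling to 0 °C: 697.1×4.2×50.8 = 148733 J > q₁, so all ice melts.
Energy balance: 697.1×4.2×(50.8 − T) = 14581 + 42.3×4.2×(T − 0)
2927.82(50.8 − T) = 14581 + 177.66 T
148733 − 14581 = 3105.48 T
T = 134152 / 3105.48 = 43.20 °C

T_f = 43.2 °C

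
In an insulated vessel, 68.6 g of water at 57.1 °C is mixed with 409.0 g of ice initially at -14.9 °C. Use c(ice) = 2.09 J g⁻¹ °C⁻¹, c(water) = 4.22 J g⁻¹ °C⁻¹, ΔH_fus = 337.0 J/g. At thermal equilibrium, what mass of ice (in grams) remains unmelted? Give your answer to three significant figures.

Heat to warm all ice to 0 °C: 409.0×2.09×14.9 = 12737 J
Heat released by water cooling to 0 °C: 68.6×4.22×57.1 = 16530 J
16530 J < 12737 + 409.0×337.0 = 150570 J, so not all ice melts; final T = 0 °C.
Heat left for melting: 16530 − 12737 = 3793 J
Mass melted = 3793 / 337.0 = 11.26 g
Ice remaining = 409.0 − 11.26 = 397.74 g

m_ice remaining = 398 g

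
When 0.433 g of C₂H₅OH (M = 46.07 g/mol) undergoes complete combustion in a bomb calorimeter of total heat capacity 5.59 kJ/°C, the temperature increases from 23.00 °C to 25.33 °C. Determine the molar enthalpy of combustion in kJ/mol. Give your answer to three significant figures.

ΔT = 25.33 − 23.00 = 2.33 °C
q_cal = C_cal × ΔT = 5.59 × 2.33 = 13.0247 kJ
n = 0.433 / 46.07 = 0.009399 mol
q_rxn = −q_cal = -13.0247 kJ
ΔH = -13.0247 / 0.009399 = -1386 kJ/mol

ΔH = -1390 kJ/mol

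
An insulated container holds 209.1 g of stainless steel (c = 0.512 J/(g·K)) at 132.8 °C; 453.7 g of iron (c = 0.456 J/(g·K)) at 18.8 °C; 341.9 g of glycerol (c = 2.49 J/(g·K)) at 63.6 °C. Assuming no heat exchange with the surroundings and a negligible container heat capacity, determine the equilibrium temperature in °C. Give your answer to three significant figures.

Σ mᵢcᵢ(T − Tᵢ) = 0  ⇒  T = Σ mᵢcᵢTᵢ / Σ mᵢcᵢ
Σ mᵢcᵢ = 209.1×0.512 + 453.7×0.456 + 341.9×2.49 = 1165.2774
Σ mᵢcᵢTᵢ = 107.0592×132.8 + 206.8872×18.8 + 851.331×63.6 = 72252
T = 72252 / 1165.2774 = 62.00 °C

T_f = 62.0 °C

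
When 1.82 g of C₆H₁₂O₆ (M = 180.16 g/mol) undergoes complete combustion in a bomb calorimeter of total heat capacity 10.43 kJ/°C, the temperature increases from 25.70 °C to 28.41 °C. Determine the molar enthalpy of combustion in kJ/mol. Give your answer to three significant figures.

ΔT = 28.41 − 25.70 = 2.71 °C
q_cal = C_cal × ΔT = 10.43 × 2.71 = 28.2653 kJ
n = 1.82 / 180.16 = 0.01010 mol
q_rxn = −q_cal = -28.2653 kJ
ΔH = -28.2653 / 0.01010 = -2799 kJ/mol

ΔH = -2800 kJ/mol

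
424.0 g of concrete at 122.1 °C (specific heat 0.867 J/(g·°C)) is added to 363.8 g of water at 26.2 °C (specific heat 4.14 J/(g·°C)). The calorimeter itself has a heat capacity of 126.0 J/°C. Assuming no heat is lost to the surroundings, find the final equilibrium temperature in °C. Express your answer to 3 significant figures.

Heat lost by concrete = heat gained by water + calorimeter.
(424.0)(0.867)(122.1 − T) = [(363.8)(4.14) + 126.0](T − 26.2)
367.608 (122.1 − T) = 1632.132 (T − 26.2)
44885 − 367.608 T = 1632.132 T − 42762
87647 = 1999.740 T
T = 43.83 °C

T_f = 43.8 °C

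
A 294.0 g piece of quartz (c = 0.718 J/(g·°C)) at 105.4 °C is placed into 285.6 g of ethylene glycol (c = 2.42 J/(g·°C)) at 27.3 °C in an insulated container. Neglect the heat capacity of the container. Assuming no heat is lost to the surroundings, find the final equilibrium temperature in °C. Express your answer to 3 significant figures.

Heat lost by quartz = heat gained by ethylene glycol.
(294.0)(0.718)(105.4 − T) = (285.6)(2.42)(T − 27.3)
211.092 (105.4 − T) = 691.152 (T − 27.3)
22249 − 211.092 T = 691.152 T − 18868
41117 = 902.244 T
T = 45.57 °C

T_f = 45.6 °C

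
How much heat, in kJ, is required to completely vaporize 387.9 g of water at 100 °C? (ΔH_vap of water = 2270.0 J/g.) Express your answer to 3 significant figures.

q = 881 kJ

q = m × ΔH_vap = 387.9 × 2270.0 = 880500 J = 881 kJ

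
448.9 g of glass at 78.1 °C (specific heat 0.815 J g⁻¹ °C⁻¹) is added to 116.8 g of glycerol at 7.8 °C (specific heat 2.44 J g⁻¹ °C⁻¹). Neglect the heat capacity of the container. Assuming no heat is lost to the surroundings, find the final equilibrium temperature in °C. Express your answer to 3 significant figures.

Heat lost by glass = heat gained by glycerol.
(448.9)(0.815)(78.1 − T) = (116.8)(2.44)(T − 7.8)
365.8535 (78.1 − T) = 284.992 (T − 7.8)
28573 − 365.8535 T = 284.992 T − 2222.9
30795.9 = 650.8455 T
T = 47.32 °C

T_f = 47.3 °C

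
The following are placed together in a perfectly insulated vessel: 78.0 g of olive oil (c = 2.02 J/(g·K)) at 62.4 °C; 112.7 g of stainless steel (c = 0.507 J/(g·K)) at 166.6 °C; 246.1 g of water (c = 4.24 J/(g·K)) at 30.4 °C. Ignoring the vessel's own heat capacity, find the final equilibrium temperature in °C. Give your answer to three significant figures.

Σ mᵢcᵢ(T − Tᵢ) = 0  ⇒  T = Σ mᵢcᵢTᵢ / Σ mᵢcᵢ
Σ mᵢcᵢ = 78.0×2.02 + 112.7×0.507 + 246.1×4.24 = 1258.1629
Σ mᵢcᵢTᵢ = 157.56×62.4 + 57.1389×166.6 + 1043.464×30.4 = 51072
T = 51072 / 1258.1629 = 40.59 °C

T_f = 40.6 °C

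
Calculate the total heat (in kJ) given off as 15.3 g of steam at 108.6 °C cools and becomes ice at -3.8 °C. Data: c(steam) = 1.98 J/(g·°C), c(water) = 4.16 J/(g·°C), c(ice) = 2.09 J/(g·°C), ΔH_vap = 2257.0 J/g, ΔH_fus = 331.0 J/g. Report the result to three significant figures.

q = 46.3 kJ

q1 (cool steam 108.6→100 °C): 15.3 × 1.98 × 8.6 = 261 J
q2 (condense at 100 °C): 15.3 × 2257.0 = 34532 J
q3 (cool water 100→0 °C): 15.3 × 4.16 × 100.0 = 6365 J
q4 (freeze at 0 °C): 15.3 × 331.0 = 5064 J
q5 (cool ice 0→-3.8 °C): 15.3 × 2.09 × 3.8 = 122 J
Total: 261 + 34532 + 6365 + 5064 + 122 = 46344 J = 46.3 kJ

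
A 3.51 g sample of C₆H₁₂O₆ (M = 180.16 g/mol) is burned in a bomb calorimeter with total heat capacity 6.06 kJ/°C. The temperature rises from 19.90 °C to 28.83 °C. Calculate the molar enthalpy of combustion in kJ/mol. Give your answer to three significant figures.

ΔT = 28.83 − 19.90 = 8.93 °C
q_cal = C_cal × ΔT = 6.06 × 8.93 = 54.1158 kJ
n = 3.51 / 180.16 = 0.01948 mol
q_rxn = −q_cal = -54.1158 kJ
ΔH = -54.1158 / 0.01948 = -2778 kJ/mol

ΔH = -2780 kJ/mol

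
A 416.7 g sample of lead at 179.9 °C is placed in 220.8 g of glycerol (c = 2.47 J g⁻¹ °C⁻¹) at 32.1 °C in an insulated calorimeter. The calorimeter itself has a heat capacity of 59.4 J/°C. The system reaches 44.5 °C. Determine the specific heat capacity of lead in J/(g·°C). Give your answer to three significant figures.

c = 0.133 J/(g·°C)

q_gained = (220.8 × 2.47 + 59.4) × (44.5 − 32.1) = 7499 J
q_lost = 416.7 × c × (179.9 − 44.5) = 56421.18 c
Set equal: c = 7499 / 56421.18 = 0.133 J/(g·°C)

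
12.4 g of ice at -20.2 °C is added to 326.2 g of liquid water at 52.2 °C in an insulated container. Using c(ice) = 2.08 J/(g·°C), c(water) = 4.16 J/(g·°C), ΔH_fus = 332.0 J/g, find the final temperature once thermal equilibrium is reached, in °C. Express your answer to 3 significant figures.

T_f = 47.0 °C

Heat to bring ice to 0 °C and melt it: q₁ = 12.4×2.08×20.2 + 12.4×332.0 = 4637.8 J
Heat the water can supply cooling to 0 °C: 326.2×4.16×52.2 = 70835.0 J > q₁, so all ice melts.
Energy balance: 326.2×4.16×(52.2 − T) = 4637.8 + 12.4×4.16×(T − 0)
1356.992(52.2 − T) = 4637.8 + 51.584 T
70835.0 − 4637.8 = 1408.576 T
T = 66197.2 / 1408.576 = 47.00 °C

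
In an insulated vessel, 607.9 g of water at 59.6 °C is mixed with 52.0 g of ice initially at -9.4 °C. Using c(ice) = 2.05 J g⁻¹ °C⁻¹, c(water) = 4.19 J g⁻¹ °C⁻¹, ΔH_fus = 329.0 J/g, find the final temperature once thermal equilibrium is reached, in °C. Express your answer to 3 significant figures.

Heat to bring ice to 0 °C and melt it: q₁ = 52.0×2.05×9.4 + 52.0×329.0 = 18110 J
Heat the water can supply cooling to 0 °C: 607.9×4.19×59.6 = 151807 J > q₁, so all ice melts.
Energy balance: 607.9×4.19×(59.6 − T) = 18110 + 52.0×4.19×(T − 0)
2547.101(59.6 − T) = 18110 + 217.88 T
151807 − 18110 = 2764.981 T
T = 133697 / 2764.981 = 48.35 °C

T_f = 48.4 °C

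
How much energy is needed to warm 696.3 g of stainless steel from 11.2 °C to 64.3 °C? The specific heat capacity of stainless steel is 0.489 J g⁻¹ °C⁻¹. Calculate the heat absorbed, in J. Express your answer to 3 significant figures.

q = m c ΔT = 696.3 × 0.489 × (64.3 − 11.2)
q = 696.3 × 0.489 × 53.1 = 18080 J

q = 18100 J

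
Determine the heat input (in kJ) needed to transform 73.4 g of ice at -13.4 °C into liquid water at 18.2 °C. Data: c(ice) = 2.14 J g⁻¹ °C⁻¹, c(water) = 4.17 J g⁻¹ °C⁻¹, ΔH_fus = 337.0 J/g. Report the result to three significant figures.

q1 (heat ice -13.4→0.0 °C): 73.4 × 2.14 × 13.4 = 2105 J
q2 (melt at 0 °C): 73.4 × 337.0 = 24736 J
q3 (heat water 0.0→18.2 °C): 73.4 × 4.17 × 18.2 = 5571 J
Total: 2105 + 24736 + 5571 = 32412 J = 32.4 kJ

q = 32.4 kJ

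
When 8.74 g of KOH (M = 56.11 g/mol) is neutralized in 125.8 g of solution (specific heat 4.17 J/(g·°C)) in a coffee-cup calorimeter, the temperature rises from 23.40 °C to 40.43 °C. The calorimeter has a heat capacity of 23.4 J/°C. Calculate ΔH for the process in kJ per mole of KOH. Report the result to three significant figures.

|ΔT| = |40.43 − 23.40| = 17.03 °C
|q_surr| = (125.8 × 4.17 + 23.4) × 17.03 = 547.986 × 17.03 = 9332 J
n(KOH) = 8.74 / 56.11 = 0.1558 mol
Temperature rose, so q_rxn = −|q_surr| = -9.332 kJ
ΔH = q_rxn / n = -59.90 kJ/mol

ΔH = -59.9 kJ/mol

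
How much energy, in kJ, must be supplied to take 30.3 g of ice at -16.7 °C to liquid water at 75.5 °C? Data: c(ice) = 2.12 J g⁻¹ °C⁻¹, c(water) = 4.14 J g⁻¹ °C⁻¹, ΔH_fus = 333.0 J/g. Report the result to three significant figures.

q1 (heat ice -16.7→0.0 °C): 30.3 × 2.12 × 16.7 = 1073 J
q2 (melt at 0 °C): 30.3 × 333.0 = 10090 J
q3 (heat water 0.0→75.5 °C): 30.3 × 4.14 × 75.5 = 9471 J
Total: 1073 + 10090 + 9471 = 20634 J = 20.6 kJ

q = 20.6 kJ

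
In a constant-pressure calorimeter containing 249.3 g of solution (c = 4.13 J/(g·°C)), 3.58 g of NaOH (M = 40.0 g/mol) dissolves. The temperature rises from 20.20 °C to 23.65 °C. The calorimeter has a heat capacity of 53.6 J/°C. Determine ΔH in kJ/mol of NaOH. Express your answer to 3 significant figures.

ΔH = -41.8 kJ/mol

|ΔT| = |23.65 − 20.20| = 3.45 °C
|q_surr| = (249.3 × 4.13 + 53.6) × 3.45 = 1083.209 × 3.45 = 3737 J
n(NaOH) = 3.58 / 40.0 = 0.08950 mol
Temperature rose, so q_rxn = −|q_surr| = -3.737 kJ
ΔH = q_rxn / n = -41.75 kJ/mol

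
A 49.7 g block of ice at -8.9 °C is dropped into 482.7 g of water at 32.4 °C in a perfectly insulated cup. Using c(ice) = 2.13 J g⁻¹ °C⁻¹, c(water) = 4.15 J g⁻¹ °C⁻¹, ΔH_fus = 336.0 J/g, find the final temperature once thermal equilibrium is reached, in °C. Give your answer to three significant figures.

Heat to bring ice to 0 °C and melt it: q₁ = 49.7×2.13×8.9 + 49.7×336.0 = 17641 J
Heat the water can supply cooling to 0 °C: 482.7×4.15×32.4 = 64903.8 J > q₁, so all ice melts.
Energy balance: 482.7×4.15×(32.4 − T) = 17641 + 49.7×4.15×(T − 0)
2003.205(32.4 − T) = 17641 + 206.255 T
64903.8 − 17641 = 2209.460 T
T = 47262.8 / 2209.460 = 21.39 °C

T_f = 21.4 °C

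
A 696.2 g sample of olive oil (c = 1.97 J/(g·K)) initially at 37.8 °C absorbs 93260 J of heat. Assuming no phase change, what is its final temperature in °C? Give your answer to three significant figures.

ΔT = q / (m c) = 93260 / (696.2 × 1.97) = 68.00 °C
T_f = 37.8 + 68.00 = 105.80 °C

T_f = 106 °C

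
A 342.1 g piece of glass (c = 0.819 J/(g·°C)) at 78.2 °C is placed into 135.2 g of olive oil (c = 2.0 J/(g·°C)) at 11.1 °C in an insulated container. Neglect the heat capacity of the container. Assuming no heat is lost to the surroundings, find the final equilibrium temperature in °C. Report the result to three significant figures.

Heat lost by glass = heat gained by olive oil.
(342.1)(0.819)(78.2 − T) = (135.2)(2.0)(T − 11.1)
280.1799 (78.2 − T) = 270.4 (T − 11.1)
21910 − 280.1799 T = 270.4 T − 3001.4
24911.4 = 550.5799 T
T = 45.246 °C

T_f = 45.2 °C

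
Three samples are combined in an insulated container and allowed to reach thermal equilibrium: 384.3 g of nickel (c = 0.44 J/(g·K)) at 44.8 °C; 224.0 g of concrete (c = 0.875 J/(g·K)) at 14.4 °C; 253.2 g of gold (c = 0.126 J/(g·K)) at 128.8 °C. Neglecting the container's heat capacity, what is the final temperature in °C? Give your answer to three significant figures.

T_f = 36.5 °C

Σ mᵢcᵢ(T − Tᵢ) = 0  ⇒  T = Σ mᵢcᵢTᵢ / Σ mᵢcᵢ
Σ mᵢcᵢ = 384.3×0.44 + 224.0×0.875 + 253.2×0.126 = 396.9952
Σ mᵢcᵢTᵢ = 169.092×44.8 + 196×14.4 + 31.9032×128.8 = 14507
T = 14507 / 396.9952 = 36.54 °C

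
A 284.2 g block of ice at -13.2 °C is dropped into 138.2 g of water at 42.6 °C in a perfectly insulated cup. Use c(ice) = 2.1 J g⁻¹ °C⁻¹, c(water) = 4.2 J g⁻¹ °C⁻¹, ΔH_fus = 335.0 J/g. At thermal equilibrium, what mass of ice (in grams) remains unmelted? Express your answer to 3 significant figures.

Heat to warm all ice to 0 °C: 284.2×2.1×13.2 = 7878.0 J
Heat released by water cooling to 0 °C: 138.2×4.2×42.6 = 24727 J
24727 J < 7878.0 + 284.2×335.0 = 103085.0 J, so not all ice melts; final T = 0 °C.
Heat left for melting: 24727 − 7878.0 = 16849.0 J
Mass melted = 16849.0 / 335.0 = 50.30 g
Ice remaining = 284.2 − 50.30 = 233.90 g

m_ice remaining = 234 g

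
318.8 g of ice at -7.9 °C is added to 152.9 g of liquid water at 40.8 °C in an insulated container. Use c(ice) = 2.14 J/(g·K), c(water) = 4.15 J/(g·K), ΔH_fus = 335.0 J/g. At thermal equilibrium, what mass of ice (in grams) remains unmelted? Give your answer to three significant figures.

Heat to warm all ice to 0 °C: 318.8×2.14×7.9 = 5389.6 J
Heat released by water cooling to 0 °C: 152.9×4.15×40.8 = 25889 J
25889 J < 5389.6 + 318.8×335.0 = 112187.6 J, so not all ice melts; final T = 0 °C.
Heat left for melting: 25889 − 5389.6 = 20499.4 J
Mass melted = 20499.4 / 335.0 = 61.19 g
Ice remaining = 318.8 − 61.19 = 257.61 g

m_ice remaining = 258 g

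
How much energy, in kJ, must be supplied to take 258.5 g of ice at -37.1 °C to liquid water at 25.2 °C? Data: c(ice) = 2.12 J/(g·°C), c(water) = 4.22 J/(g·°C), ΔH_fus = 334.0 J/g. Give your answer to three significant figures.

q = 134 kJ

q1 (heat ice -37.1→0.0 °C): 258.5 × 2.12 × 37.1 = 20332 J
q2 (melt at 0 °C): 258.5 × 334.0 = 86339 J
q3 (heat water 0.0→25.2 °C): 258.5 × 4.22 × 25.2 = 27490 J
Total: 20332 + 86339 + 27490 = 134161 J = 134 kJ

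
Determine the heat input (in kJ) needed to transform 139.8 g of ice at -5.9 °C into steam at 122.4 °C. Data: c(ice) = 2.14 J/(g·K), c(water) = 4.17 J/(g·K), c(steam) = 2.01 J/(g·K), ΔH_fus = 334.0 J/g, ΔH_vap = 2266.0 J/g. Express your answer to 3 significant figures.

q = 430 kJ

q1 (heat ice -5.9→0.0 °C): 139.8 × 2.14 × 5.9 = 1765 J
q2 (melt at 0 °C): 139.8 × 334.0 = 46693 J
q3 (heat water 0.0→100.0 °C): 139.8 × 4.17 × 100.0 = 58297 J
q4 (vaporize at 100 °C): 139.8 × 2266.0 = 316787 J
q5 (heat steam 100.0→122.4 °C): 139.8 × 2.01 × 22.4 = 6294 J
Total: 1765 + 46693 + 58297 + 316787 + 6294 = 429836 J = 430 kJ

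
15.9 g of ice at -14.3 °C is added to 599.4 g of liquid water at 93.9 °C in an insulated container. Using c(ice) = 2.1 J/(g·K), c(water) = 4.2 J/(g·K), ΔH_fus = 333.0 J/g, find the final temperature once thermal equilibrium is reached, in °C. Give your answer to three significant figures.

T_f = 89.2 °C

Heat to bring ice to 0 °C and melt it: q₁ = 15.9×2.1×14.3 + 15.9×333.0 = 5772.2 J
Heat the water can supply cooling to 0 °C: 599.4×4.2×93.9 = 236391 J > q₁, so all ice melts.
Energy balance: 599.4×4.2×(93.9 − T) = 5772.2 + 15.9×4.2×(T − 0)
2517.48(93.9 − T) = 5772.2 + 66.78 T
236391 − 5772.2 = 2584.26 T
T = 230618.8 / 2584.26 = 89.24 °C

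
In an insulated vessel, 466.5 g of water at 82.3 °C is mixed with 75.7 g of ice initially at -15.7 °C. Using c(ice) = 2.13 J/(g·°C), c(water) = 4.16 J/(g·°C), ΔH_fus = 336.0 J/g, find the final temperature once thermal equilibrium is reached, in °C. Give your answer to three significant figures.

T_f = 58.4 °C

Heat to bring ice to 0 °C and melt it: q₁ = 75.7×2.13×15.7 + 75.7×336.0 = 27967 J
Heat the water can supply cooling to 0 °C: 466.5×4.16×82.3 = 159715 J > q₁, so all ice melts.
Energy balance: 466.5×4.16×(82.3 − T) = 27967 + 75.7×4.16×(T − 0)
1940.64(82.3 − T) = 27967 + 314.912 T
159715 − 27967 = 2255.552 T
T = 131748 / 2255.552 = 58.41 °C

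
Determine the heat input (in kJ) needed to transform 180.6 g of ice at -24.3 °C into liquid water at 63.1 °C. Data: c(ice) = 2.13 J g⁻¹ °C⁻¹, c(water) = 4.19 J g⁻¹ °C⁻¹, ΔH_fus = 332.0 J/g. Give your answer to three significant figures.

q = 117 kJ

q1 (heat ice -24.3→0.0 °C): 180.6 × 2.13 × 24.3 = 9348 J
q2 (melt at 0 °C): 180.6 × 332.0 = 59959 J
q3 (heat water 0.0→63.1 °C): 180.6 × 4.19 × 63.1 = 47749 J
Total: 9348 + 59959 + 47749 = 117056 J = 117 kJ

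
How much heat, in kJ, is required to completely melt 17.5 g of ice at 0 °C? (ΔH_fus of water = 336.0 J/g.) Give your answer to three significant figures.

q = m × ΔH_fus = 17.5 × 336.0 = 5880 J = 5.88 kJ

q = 5.88 kJ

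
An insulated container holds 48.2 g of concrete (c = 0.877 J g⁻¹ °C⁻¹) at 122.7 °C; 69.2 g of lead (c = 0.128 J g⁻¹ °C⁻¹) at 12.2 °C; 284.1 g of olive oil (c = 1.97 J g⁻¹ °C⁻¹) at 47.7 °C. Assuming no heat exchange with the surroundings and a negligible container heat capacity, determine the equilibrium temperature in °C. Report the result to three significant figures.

T_f = 52.4 °C

Σ mᵢcᵢ(T − Tᵢ) = 0  ⇒  T = Σ mᵢcᵢTᵢ / Σ mᵢcᵢ
Σ mᵢcᵢ = 48.2×0.877 + 69.2×0.128 + 284.1×1.97 = 610.8060
Σ mᵢcᵢTᵢ = 42.2714×122.7 + 8.8576×12.2 + 559.677×47.7 = 31991
T = 31991 / 610.8060 = 52.38 °C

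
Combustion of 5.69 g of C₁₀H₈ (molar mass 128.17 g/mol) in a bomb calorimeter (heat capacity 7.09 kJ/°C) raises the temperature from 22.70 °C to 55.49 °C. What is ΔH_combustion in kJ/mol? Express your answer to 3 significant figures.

ΔT = 55.49 − 22.70 = 32.79 °C
q_cal = C_cal × ΔT = 7.09 × 32.79 = 232.4811 kJ
n = 5.69 / 128.17 = 0.04439 mol
q_rxn = −q_cal = -232.4811 kJ
ΔH = -232.4811 / 0.04439 = -5237 kJ/mol

ΔH = -5240 kJ/mol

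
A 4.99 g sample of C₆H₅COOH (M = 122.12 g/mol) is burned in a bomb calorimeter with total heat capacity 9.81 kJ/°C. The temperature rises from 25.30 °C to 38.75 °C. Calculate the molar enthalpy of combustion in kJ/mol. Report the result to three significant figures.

ΔT = 38.75 − 25.30 = 13.45 °C
q_cal = C_cal × ΔT = 9.81 × 13.45 = 131.9445 kJ
n = 4.99 / 122.12 = 0.04086 mol
q_rxn = −q_cal = -131.9445 kJ
ΔH = -131.9445 / 0.04086 = -3229 kJ/mol

ΔH = -3230 kJ/mol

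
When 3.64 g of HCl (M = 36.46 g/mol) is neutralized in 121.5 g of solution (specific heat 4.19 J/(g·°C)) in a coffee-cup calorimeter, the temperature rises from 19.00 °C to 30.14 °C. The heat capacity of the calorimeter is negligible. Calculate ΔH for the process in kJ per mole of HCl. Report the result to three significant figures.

ΔH = -56.8 kJ/mol

|ΔT| = |30.14 − 19.00| = 11.14 °C
|q_surr| = (121.5 × 4.19) × 11.14 = 509.085 × 11.14 = 5671 J
n(HCl) = 3.64 / 36.46 = 0.09984 mol
Temperature rose, so q_rxn = −|q_surr| = -5.671 kJ
ΔH = q_rxn / n = -56.80 kJ/mol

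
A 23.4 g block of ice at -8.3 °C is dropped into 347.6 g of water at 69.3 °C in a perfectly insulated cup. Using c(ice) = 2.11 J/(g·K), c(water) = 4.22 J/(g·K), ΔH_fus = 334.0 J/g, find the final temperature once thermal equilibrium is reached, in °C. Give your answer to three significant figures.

Heat to bring ice to 0 °C and melt it: q₁ = 23.4×2.11×8.3 + 23.4×334.0 = 8225.4 J
Heat the water can supply cooling to 0 °C: 347.6×4.22×69.3 = 101654 J > q₁, so all ice melts.
Energy balance: 347.6×4.22×(69.3 − T) = 8225.4 + 23.4×4.22×(T − 0)
1466.872(69.3 − T) = 8225.4 + 98.748 T
101654 − 8225.4 = 1565.620 T
T = 93428.6 / 1565.620 = 59.68 °C

T_f = 59.7 °C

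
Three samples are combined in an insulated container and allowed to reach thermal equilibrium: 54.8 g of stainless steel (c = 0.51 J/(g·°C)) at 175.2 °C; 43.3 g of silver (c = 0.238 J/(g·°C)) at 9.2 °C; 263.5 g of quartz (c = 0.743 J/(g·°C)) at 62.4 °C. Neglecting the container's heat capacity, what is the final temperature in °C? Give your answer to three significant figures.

Σ mᵢcᵢ(T − Tᵢ) = 0  ⇒  T = Σ mᵢcᵢTᵢ / Σ mᵢcᵢ
Σ mᵢcᵢ = 54.8×0.51 + 43.3×0.238 + 263.5×0.743 = 234.0339
Σ mᵢcᵢTᵢ = 27.948×175.2 + 10.3054×9.2 + 195.7805×62.4 = 17208
T = 17208 / 234.0339 = 73.53 °C

T_f = 73.5 °C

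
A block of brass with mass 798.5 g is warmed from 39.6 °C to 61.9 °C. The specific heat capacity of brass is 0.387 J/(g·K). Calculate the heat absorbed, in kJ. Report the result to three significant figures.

q = m c ΔT = 798.5 × 0.387 × (61.9 − 39.6)
q = 798.5 × 0.387 × 22.3 = 6891 J = 6.89 kJ

q = 6.89 kJ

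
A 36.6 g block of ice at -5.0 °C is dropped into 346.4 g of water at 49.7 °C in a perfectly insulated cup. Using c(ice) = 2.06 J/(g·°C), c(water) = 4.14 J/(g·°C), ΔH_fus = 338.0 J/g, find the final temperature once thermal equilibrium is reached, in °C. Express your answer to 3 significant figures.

T_f = 36.9 °C

Heat to bring ice to 0 °C and melt it: q₁ = 36.6×2.06×5.0 + 36.6×338.0 = 12748 J
Heat the water can supply cooling to 0 °C: 346.4×4.14×49.7 = 71274.6 J > q₁, so all ice melts.
Energy balance: 346.4×4.14×(49.7 − T) = 12748 + 36.6×4.14×(T − 0)
1434.096(49.7 − T) = 12748 + 151.524 T
71274.6 − 12748 = 1585.620 T
T = 58526.6 / 1585.620 = 36.91 °C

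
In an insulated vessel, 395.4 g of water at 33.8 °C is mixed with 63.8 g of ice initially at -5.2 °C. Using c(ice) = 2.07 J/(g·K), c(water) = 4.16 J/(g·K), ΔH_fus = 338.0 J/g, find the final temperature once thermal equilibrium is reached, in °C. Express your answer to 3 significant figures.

Heat to bring ice to 0 °C and melt it: q₁ = 63.8×2.07×5.2 + 63.8×338.0 = 22251 J
Heat the water can supply cooling to 0 °C: 395.4×4.16×33.8 = 55596.4 J > q₁, so all ice melts.
Energy balance: 395.4×4.16×(33.8 − T) = 22251 + 63.8×4.16×(T − 0)
1644.864(33.8 − T) = 22251 + 265.408 T
55596.4 − 22251 = 1910.272 T
T = 33345.4 / 1910.272 = 17.46 °C

T_f = 17.5 °C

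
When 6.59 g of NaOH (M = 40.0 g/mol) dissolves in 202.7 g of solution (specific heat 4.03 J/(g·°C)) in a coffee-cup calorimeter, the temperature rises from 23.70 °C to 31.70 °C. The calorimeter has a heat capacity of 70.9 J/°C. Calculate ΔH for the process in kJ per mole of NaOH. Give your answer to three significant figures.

|ΔT| = |31.70 − 23.70| = 8.00 °C
|q_surr| = (202.7 × 4.03 + 70.9) × 8.00 = 887.781 × 8.00 = 7102 J
n(NaOH) = 6.59 / 40.0 = 0.1648 mol
Temperature rose, so q_rxn = −|q_surr| = -7.102 kJ
ΔH = q_rxn / n = -43.09 kJ/mol

ΔH = -43.1 kJ/mol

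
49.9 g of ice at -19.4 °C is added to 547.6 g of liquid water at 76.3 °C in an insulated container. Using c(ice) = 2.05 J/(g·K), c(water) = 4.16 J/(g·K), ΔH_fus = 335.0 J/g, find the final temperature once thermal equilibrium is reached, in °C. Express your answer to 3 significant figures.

T_f = 62.4 °C

Heat to bring ice to 0 °C and melt it: q₁ = 49.9×2.05×19.4 + 49.9×335.0 = 18701 J
Heat the water can supply cooling to 0 °C: 547.6×4.16×76.3 = 173813 J > q₁, so all ice melts.
Energy balance: 547.6×4.16×(76.3 − T) = 18701 + 49.9×4.16×(T − 0)
2278.016(76.3 − T) = 18701 + 207.584 T
173813 − 18701 = 2485.600 T
T = 155112 / 2485.600 = 62.40 °C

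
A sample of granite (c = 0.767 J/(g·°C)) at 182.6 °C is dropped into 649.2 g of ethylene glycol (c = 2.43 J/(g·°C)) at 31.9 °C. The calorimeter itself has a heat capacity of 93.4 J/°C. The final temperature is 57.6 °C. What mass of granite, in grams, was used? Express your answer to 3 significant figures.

q_gained = (649.2 × 2.43 + 93.4) × (57.6 − 31.9) = 42940 J
q_lost = m × 0.767 × (182.6 − 57.6) = 95.875 m
m = 42940 / 95.875 = 448 g

m = 448 g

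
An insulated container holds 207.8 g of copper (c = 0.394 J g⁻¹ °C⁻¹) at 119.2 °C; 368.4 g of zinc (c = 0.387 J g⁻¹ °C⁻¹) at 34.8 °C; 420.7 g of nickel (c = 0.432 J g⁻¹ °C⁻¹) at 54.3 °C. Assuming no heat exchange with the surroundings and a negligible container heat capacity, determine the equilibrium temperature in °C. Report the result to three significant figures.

T_f = 60.5 °C

Σ mᵢcᵢ(T − Tᵢ) = 0  ⇒  T = Σ mᵢcᵢTᵢ / Σ mᵢcᵢ
Σ mᵢcᵢ = 207.8×0.394 + 368.4×0.387 + 420.7×0.432 = 406.1864
Σ mᵢcᵢTᵢ = 81.8732×119.2 + 142.5708×34.8 + 181.7424×54.3 = 24589
T = 24589 / 406.1864 = 60.54 °C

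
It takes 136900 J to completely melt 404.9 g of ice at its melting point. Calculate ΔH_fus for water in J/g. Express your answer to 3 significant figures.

ΔH_fus = 338 J/g

ΔH_fus = q / m = 136900 / 404.9 = 338 J/g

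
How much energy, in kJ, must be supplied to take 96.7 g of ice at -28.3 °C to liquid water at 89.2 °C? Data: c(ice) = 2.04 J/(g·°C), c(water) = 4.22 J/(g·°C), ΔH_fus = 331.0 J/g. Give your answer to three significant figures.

q1 (heat ice -28.3→0.0 °C): 96.7 × 2.04 × 28.3 = 5583 J
q2 (melt at 0 °C): 96.7 × 331.0 = 32008 J
q3 (heat water 0.0→89.2 °C): 96.7 × 4.22 × 89.2 = 36400 J
Total: 5583 + 32008 + 36400 = 73991 J = 74.0 kJ

q = 74.0 kJ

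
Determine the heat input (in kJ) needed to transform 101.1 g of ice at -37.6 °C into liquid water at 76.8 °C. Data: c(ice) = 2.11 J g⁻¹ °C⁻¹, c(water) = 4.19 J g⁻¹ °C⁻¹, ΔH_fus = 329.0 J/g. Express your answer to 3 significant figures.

q1 (heat ice -37.6→0.0 °C): 101.1 × 2.11 × 37.6 = 8021 J
q2 (melt at 0 °C): 101.1 × 329.0 = 33262 J
q3 (heat water 0.0→76.8 °C): 101.1 × 4.19 × 76.8 = 32533 J
Total: 8021 + 33262 + 32533 = 73816 J = 73.8 kJ

q = 73.8 kJ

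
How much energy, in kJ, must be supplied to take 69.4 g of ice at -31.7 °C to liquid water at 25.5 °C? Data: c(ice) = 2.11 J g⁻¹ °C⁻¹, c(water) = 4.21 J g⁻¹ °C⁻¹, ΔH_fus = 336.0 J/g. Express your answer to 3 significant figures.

q1 (heat ice -31.7→0.0 °C): 69.4 × 2.11 × 31.7 = 4642 J
q2 (melt at 0 °C): 69.4 × 336.0 = 23318 J
q3 (heat water 0.0→25.5 °C): 69.4 × 4.21 × 25.5 = 7450 J
Total: 4642 + 23318 + 7450 = 35410 J = 35.4 kJ

q = 35.4 kJ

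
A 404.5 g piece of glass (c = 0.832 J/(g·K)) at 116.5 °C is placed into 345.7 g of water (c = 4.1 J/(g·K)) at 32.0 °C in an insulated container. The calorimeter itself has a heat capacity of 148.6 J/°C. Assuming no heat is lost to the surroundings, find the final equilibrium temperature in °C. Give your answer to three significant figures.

Heat lost by glass = heat gained by water + calorimeter.
(404.5)(0.832)(116.5 − T) = [(345.7)(4.1) + 148.6](T − 32.0)
336.544 (116.5 − T) = 1565.97 (T − 32.0)
39207 − 336.544 T = 1565.97 T − 50111
89318 = 1902.514 T
T = 46.947 °C

T_f = 46.9 °C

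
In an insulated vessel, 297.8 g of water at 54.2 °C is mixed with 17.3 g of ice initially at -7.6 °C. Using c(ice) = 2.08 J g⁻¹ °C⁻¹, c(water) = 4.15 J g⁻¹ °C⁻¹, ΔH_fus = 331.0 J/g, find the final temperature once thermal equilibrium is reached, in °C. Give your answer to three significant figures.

Heat to bring ice to 0 °C and melt it: q₁ = 17.3×2.08×7.6 + 17.3×331.0 = 5999.8 J
Heat the water can supply cooling to 0 °C: 297.8×4.15×54.2 = 66984.2 J > q₁, so all ice melts.
Energy balance: 297.8×4.15×(54.2 − T) = 5999.8 + 17.3×4.15×(T − 0)
1235.87(54.2 − T) = 5999.8 + 71.795 T
66984.2 − 5999.8 = 1307.665 T
T = 60984.4 / 1307.665 = 46.64 °C

T_f = 46.6 °C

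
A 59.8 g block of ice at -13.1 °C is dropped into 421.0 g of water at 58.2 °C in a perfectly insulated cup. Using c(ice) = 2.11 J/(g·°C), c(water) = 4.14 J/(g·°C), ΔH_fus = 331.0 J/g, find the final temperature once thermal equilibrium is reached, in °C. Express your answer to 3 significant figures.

Heat to bring ice to 0 °C and melt it: q₁ = 59.8×2.11×13.1 + 59.8×331.0 = 21447 J
Heat the water can supply cooling to 0 °C: 421.0×4.14×58.2 = 101439 J > q₁, so all ice melts.
Energy balance: 421.0×4.14×(58.2 − T) = 21447 + 59.8×4.14×(T − 0)
1742.94(58.2 − T) = 21447 + 247.572 T
101439 − 21447 = 1990.512 T
T = 79992 / 1990.512 = 40.19 °C

T_f = 40.2 °C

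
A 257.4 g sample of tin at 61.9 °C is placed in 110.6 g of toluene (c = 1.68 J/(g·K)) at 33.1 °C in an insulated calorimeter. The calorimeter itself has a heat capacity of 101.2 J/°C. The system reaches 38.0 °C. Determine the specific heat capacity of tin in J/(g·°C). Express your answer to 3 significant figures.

q_gained = (110.6 × 1.68 + 101.2) × (38.0 − 33.1) = 1406 J
q_lost = 257.4 × c × (61.9 − 38.0) = 6151.86 c
Set equal: c = 1406 / 6151.86 = 0.229 J/(g·°C)

c = 0.229 J/(g·°C)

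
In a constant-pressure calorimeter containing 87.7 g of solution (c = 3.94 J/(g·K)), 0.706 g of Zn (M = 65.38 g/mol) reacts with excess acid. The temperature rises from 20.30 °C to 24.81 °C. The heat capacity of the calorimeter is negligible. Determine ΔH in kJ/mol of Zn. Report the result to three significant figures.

|ΔT| = |24.81 − 20.30| = 4.51 °C
|q_surr| = (87.7 × 3.94) × 4.51 = 345.538 × 4.51 = 1558 J
n(Zn) = 0.706 / 65.38 = 0.01080 mol
Temperature rose, so q_rxn = −|q_surr| = -1.558 kJ
ΔH = q_rxn / n = -144.3 kJ/mol

ΔH = -144 kJ/mol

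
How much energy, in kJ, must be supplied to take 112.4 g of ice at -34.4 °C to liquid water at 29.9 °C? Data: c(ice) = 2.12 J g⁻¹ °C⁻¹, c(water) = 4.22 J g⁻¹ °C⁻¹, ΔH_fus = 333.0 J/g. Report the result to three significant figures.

q1 (heat ice -34.4→0.0 °C): 112.4 × 2.12 × 34.4 = 8197 J
q2 (melt at 0 °C): 112.4 × 333.0 = 37429 J
q3 (heat water 0.0→29.9 °C): 112.4 × 4.22 × 29.9 = 14182 J
Total: 8197 + 37429 + 14182 = 59808 J = 59.8 kJ

q = 59.8 kJ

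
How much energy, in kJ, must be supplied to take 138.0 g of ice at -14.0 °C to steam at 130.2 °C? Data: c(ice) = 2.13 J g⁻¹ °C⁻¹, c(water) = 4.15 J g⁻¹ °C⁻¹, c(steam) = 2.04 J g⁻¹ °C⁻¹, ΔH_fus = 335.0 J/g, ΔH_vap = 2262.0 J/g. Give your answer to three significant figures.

q = 428 kJ

q1 (heat ice -14.0→0.0 °C): 138.0 × 2.13 × 14.0 = 4115 J
q2 (melt at 0 °C): 138.0 × 335.0 = 46230 J
q3 (heat water 0.0→100.0 °C): 138.0 × 4.15 × 100.0 = 57270 J
q4 (vaporize at 100 °C): 138.0 × 2262.0 = 312156 J
q5 (heat steam 100.0→130.2 °C): 138.0 × 2.04 × 30.2 = 8502 J
Total: 4115 + 46230 + 57270 + 312156 + 8502 = 428273 J = 428 kJ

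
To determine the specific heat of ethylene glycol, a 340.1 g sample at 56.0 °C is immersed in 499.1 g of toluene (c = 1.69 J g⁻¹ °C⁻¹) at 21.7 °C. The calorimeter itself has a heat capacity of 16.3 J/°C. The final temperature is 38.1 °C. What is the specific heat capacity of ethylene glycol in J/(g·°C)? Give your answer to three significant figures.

q_gained = (499.1 × 1.69 + 16.3) × (38.1 − 21.7) = 14100 J
q_lost = 340.1 × c × (56.0 − 38.1) = 6087.79 c
Set equal: c = 14100 / 6087.79 = 2.32 J/(g·°C)

c = 2.32 J/(g·°C)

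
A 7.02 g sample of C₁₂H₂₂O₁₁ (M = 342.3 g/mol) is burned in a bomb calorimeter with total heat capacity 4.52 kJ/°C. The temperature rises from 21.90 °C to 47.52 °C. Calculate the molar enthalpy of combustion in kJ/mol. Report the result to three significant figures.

ΔT = 47.52 − 21.90 = 25.62 °C
q_cal = C_cal × ΔT = 4.52 × 25.62 = 115.8024 kJ
n = 7.02 / 342.3 = 0.02051 mol
q_rxn = −q_cal = -115.8024 kJ
ΔH = -115.8024 / 0.02051 = -5646 kJ/mol

ΔH = -5650 kJ/mol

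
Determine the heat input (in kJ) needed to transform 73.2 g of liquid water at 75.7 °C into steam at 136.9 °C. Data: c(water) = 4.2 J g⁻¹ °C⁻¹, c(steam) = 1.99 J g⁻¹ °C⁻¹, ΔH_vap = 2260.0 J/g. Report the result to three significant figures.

q1 (heat water 75.7→100.0 °C): 73.2 × 4.2 × 24.3 = 7471 J
q2 (vaporize at 100 °C): 73.2 × 2260.0 = 165432 J
q3 (heat steam 100.0→136.9 °C): 73.2 × 1.99 × 36.9 = 5375 J
Total: 7471 + 165432 + 5375 = 178278 J = 178 kJ

q = 178 kJ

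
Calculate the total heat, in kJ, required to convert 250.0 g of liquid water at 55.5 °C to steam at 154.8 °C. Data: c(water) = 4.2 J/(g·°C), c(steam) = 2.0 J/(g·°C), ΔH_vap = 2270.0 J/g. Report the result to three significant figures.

q = 642 kJ

q1 (heat water 55.5→100.0 °C): 250.0 × 4.2 × 44.5 = 46725 J
q2 (vaporize at 100 °C): 250.0 × 2270.0 = 567500 J
q3 (heat steam 100.0→154.8 °C): 250.0 × 2.0 × 54.8 = 27400 J
Total: 46725 + 567500 + 27400 = 641625 J = 642 kJ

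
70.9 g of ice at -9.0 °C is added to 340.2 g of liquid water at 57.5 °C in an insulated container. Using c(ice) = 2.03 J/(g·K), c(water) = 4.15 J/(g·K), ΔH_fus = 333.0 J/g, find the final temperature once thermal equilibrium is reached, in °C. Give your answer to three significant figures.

Heat to bring ice to 0 °C and melt it: q₁ = 70.9×2.03×9.0 + 70.9×333.0 = 24905 J
Heat the water can supply cooling to 0 °C: 340.2×4.15×57.5 = 81180.2 J > q₁, so all ice melts.
Energy balance: 340.2×4.15×(57.5 − T) = 24905 + 70.9×4.15×(T − 0)
1411.83(57.5 − T) = 24905 + 294.235 T
81180.2 − 24905 = 1706.065 T
T = 56275.2 / 1706.065 = 32.99 °C

T_f = 33.0 °C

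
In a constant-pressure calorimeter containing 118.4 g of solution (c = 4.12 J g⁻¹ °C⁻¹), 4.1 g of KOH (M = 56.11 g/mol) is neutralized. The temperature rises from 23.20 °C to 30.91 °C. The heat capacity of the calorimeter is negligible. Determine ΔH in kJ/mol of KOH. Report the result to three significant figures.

ΔH = -51.5 kJ/mol

|ΔT| = |30.91 − 23.20| = 7.71 °C
|q_surr| = (118.4 × 4.12) × 7.71 = 487.808 × 7.71 = 3761 J
n(KOH) = 4.1 / 56.11 = 0.07307 mol
Temperature rose, so q_rxn = −|q_surr| = -3.761 kJ
ΔH = q_rxn / n = -51.47 kJ/mol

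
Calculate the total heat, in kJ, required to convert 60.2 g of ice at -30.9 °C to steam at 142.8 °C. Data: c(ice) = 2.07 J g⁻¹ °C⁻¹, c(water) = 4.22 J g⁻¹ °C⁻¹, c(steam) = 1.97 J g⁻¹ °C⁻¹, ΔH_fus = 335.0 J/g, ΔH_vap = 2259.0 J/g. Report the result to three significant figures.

q = 190 kJ

q1 (heat ice -30.9→0.0 °C): 60.2 × 2.07 × 30.9 = 3851 J
q2 (melt at 0 °C): 60.2 × 335.0 = 20167 J
q3 (heat water 0.0→100.0 °C): 60.2 × 4.22 × 100.0 = 25404 J
q4 (vaporize at 100 °C): 60.2 × 2259.0 = 135992 J
q5 (heat steam 100.0→142.8 °C): 60.2 × 1.97 × 42.8 = 5076 J
Total: 3851 + 20167 + 25404 + 135992 + 5076 = 190490 J = 190 kJ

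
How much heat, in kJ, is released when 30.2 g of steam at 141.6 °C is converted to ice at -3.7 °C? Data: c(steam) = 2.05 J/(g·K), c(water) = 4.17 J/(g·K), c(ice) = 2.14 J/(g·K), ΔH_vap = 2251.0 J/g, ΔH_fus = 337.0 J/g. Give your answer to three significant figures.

q1 (cool steam 141.6→100 °C): 30.2 × 2.05 × 41.6 = 2575 J
q2 (condense at 100 °C): 30.2 × 2251.0 = 67980 J
q3 (cool water 100→0 °C): 30.2 × 4.17 × 100.0 = 12593 J
q4 (freeze at 0 °C): 30.2 × 337.0 = 10177 J
q5 (cool ice 0→-3.7 °C): 30.2 × 2.14 × 3.7 = 239 J
Total: 2575 + 67980 + 12593 + 10177 + 239 = 93564 J = 93.6 kJ

q = 93.6 kJ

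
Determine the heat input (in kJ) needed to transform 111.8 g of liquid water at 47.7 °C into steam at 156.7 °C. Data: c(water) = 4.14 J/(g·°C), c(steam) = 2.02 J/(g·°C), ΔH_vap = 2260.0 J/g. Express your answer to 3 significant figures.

q1 (heat water 47.7→100.0 °C): 111.8 × 4.14 × 52.3 = 24207 J
q2 (vaporize at 100 °C): 111.8 × 2260.0 = 252668 J
q3 (heat steam 100.0→156.7 °C): 111.8 × 2.02 × 56.7 = 12805 J
Total: 24207 + 252668 + 12805 = 289680 J = 290 kJ

q = 290 kJ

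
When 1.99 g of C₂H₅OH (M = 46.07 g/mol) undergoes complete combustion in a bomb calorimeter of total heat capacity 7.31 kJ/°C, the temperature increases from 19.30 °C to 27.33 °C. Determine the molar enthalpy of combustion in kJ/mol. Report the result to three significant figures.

ΔT = 27.33 − 19.30 = 8.03 °C
q_cal = C_cal × ΔT = 7.31 × 8.03 = 58.6993 kJ
n = 1.99 / 46.07 = 0.04320 mol
q_rxn = −q_cal = -58.6993 kJ
ΔH = -58.6993 / 0.04320 = -1359 kJ/mol

ΔH = -1360 kJ/mol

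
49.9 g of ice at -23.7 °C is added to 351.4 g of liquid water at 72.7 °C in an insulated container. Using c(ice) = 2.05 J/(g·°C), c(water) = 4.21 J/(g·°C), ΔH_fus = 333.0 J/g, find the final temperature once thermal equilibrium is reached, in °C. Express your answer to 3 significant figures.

Heat to bring ice to 0 °C and melt it: q₁ = 49.9×2.05×23.7 + 49.9×333.0 = 19041 J
Heat the water can supply cooling to 0 °C: 351.4×4.21×72.7 = 107552 J > q₁, so all ice melts.
Energy balance: 351.4×4.21×(72.7 − T) = 19041 + 49.9×4.21×(T − 0)
1479.394(72.7 − T) = 19041 + 210.079 T
107552 − 19041 = 1689.473 T
T = 88511 / 1689.473 = 52.39 °C

T_f = 52.4 °C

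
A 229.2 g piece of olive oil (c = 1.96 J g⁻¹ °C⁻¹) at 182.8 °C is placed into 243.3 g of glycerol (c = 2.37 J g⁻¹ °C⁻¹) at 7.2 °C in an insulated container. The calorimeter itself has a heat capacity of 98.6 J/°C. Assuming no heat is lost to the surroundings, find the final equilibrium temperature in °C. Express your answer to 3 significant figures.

T_f = 77.4 °C

Heat lost by olive oil = heat gained by glycerol + calorimeter.
(229.2)(1.96)(182.8 − T) = [(243.3)(2.37) + 98.6](T − 7.2)
449.232 (182.8 − T) = 675.221 (T − 7.2)
82120 − 449.232 T = 675.221 T − 4861.6
86981.6 = 1124.453 T
T = 77.35 °C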